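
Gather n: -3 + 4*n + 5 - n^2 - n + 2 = -n^2 + 3*n + 4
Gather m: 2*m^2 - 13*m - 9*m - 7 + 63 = 2*m^2 - 22*m + 56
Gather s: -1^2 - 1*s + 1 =-s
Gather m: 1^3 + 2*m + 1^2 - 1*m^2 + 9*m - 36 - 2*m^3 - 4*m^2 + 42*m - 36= -2*m^3 - 5*m^2 + 53*m - 70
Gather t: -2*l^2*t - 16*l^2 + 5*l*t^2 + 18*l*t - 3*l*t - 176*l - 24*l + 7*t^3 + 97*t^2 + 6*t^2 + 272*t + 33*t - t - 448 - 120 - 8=-16*l^2 - 200*l + 7*t^3 + t^2*(5*l + 103) + t*(-2*l^2 + 15*l + 304) - 576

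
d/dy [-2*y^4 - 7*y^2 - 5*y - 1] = -8*y^3 - 14*y - 5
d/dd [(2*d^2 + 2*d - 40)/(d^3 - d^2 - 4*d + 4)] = 2*(-d^4 - 2*d^3 + 57*d^2 - 32*d - 76)/(d^6 - 2*d^5 - 7*d^4 + 16*d^3 + 8*d^2 - 32*d + 16)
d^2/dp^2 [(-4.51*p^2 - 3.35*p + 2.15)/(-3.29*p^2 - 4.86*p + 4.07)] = (-71.7029180000002*p^3 + 222.710628*p^2 + 62.8817700000001*p + 122.800168)/(35.611289*p^6 + 157.815378*p^5 + 100.963191*p^4 - 275.669892*p^3 - 124.899753*p^2 + 241.516242*p - 67.419143)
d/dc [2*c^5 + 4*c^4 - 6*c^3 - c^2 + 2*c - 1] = 10*c^4 + 16*c^3 - 18*c^2 - 2*c + 2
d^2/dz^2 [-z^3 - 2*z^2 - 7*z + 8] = -6*z - 4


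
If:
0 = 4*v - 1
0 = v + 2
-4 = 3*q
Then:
No Solution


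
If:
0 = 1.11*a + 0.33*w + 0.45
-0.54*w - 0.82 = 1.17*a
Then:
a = 0.13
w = -1.80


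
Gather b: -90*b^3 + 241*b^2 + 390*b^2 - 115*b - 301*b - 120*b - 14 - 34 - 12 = -90*b^3 + 631*b^2 - 536*b - 60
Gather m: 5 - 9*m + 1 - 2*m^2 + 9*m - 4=2 - 2*m^2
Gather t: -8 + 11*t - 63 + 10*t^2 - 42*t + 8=10*t^2 - 31*t - 63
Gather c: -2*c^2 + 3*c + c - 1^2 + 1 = -2*c^2 + 4*c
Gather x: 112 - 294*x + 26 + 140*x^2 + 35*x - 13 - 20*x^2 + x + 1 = 120*x^2 - 258*x + 126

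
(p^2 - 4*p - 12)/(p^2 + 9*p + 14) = (p - 6)/(p + 7)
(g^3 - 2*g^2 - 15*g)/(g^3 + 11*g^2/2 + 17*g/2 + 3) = 2*g*(g - 5)/(2*g^2 + 5*g + 2)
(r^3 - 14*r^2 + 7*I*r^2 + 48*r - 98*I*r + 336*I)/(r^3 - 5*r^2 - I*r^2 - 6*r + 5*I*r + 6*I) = (r^2 + r*(-8 + 7*I) - 56*I)/(r^2 + r*(1 - I) - I)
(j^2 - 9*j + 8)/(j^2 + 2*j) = (j^2 - 9*j + 8)/(j*(j + 2))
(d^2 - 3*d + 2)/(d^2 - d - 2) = (d - 1)/(d + 1)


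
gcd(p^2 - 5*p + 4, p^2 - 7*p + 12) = p - 4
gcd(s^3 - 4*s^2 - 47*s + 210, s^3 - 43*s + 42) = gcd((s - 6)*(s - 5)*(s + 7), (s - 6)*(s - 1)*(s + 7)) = s^2 + s - 42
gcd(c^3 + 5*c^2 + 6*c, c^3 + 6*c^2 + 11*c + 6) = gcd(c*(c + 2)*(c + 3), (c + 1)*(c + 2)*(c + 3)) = c^2 + 5*c + 6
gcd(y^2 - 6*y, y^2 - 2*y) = y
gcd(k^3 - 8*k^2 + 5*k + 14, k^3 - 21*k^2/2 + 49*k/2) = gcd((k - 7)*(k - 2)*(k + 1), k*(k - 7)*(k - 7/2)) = k - 7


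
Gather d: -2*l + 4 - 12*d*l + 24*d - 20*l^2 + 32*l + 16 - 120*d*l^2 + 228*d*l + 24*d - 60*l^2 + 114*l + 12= d*(-120*l^2 + 216*l + 48) - 80*l^2 + 144*l + 32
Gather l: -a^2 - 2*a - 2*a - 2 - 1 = -a^2 - 4*a - 3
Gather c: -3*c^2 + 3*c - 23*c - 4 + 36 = -3*c^2 - 20*c + 32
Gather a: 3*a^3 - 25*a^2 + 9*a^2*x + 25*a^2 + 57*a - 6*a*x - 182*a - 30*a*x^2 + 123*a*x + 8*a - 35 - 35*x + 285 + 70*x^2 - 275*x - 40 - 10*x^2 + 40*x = 3*a^3 + 9*a^2*x + a*(-30*x^2 + 117*x - 117) + 60*x^2 - 270*x + 210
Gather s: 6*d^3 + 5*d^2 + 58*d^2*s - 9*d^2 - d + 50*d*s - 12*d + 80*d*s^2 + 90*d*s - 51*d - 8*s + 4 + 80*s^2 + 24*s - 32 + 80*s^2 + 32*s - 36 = 6*d^3 - 4*d^2 - 64*d + s^2*(80*d + 160) + s*(58*d^2 + 140*d + 48) - 64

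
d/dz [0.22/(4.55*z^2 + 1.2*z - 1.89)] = (-2.002*z - 0.264)/(4.55*z^2 + 1.2*z - 1.89)^2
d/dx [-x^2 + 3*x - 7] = 3 - 2*x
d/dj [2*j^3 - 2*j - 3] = 6*j^2 - 2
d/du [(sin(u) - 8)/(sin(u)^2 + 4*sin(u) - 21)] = (16*sin(u) + cos(u)^2 + 10)*cos(u)/(sin(u)^2 + 4*sin(u) - 21)^2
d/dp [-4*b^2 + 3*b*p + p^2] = 3*b + 2*p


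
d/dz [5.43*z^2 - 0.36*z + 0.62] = 10.86*z - 0.36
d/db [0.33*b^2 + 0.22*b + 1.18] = 0.66*b + 0.22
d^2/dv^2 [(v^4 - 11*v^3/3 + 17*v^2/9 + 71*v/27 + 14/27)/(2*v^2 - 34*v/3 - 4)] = (v^3 - 18*v^2 + 108*v - 1108/9)/(v^3 - 18*v^2 + 108*v - 216)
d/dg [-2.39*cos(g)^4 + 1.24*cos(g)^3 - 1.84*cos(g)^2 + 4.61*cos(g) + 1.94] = (9.56*cos(g)^3 - 3.72*cos(g)^2 + 3.68*cos(g) - 4.61)*sin(g)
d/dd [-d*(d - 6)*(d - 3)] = -3*d^2 + 18*d - 18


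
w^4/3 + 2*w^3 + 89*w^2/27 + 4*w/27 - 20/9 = (w/3 + 1)*(w - 2/3)*(w + 5/3)*(w + 2)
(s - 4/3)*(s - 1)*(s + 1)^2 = s^4 - s^3/3 - 7*s^2/3 + s/3 + 4/3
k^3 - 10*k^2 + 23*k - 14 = (k - 7)*(k - 2)*(k - 1)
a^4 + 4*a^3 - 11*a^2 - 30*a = a*(a - 3)*(a + 2)*(a + 5)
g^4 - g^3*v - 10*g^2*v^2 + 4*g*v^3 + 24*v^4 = (g - 3*v)*(g - 2*v)*(g + 2*v)^2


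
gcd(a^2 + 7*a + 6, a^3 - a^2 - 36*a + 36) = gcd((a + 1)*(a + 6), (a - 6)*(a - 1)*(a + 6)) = a + 6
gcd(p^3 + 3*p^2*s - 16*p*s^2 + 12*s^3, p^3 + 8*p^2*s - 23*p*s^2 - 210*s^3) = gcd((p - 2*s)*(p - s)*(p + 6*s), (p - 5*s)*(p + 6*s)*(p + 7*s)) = p + 6*s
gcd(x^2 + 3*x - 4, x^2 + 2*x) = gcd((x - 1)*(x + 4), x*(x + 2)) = 1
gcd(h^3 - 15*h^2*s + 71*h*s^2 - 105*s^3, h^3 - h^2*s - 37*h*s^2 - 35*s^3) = -h + 7*s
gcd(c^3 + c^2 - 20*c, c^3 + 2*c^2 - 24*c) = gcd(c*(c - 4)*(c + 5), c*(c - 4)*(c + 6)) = c^2 - 4*c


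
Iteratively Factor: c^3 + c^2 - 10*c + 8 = (c - 1)*(c^2 + 2*c - 8) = (c - 1)*(c + 4)*(c - 2)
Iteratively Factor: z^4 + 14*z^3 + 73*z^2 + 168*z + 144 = (z + 3)*(z^3 + 11*z^2 + 40*z + 48) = (z + 3)*(z + 4)*(z^2 + 7*z + 12) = (z + 3)*(z + 4)^2*(z + 3)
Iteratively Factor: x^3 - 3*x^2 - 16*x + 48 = (x - 4)*(x^2 + x - 12) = (x - 4)*(x - 3)*(x + 4)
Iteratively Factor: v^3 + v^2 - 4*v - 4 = (v - 2)*(v^2 + 3*v + 2) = (v - 2)*(v + 1)*(v + 2)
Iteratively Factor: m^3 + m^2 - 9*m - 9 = (m - 3)*(m^2 + 4*m + 3) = (m - 3)*(m + 3)*(m + 1)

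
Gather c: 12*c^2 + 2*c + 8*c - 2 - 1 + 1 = 12*c^2 + 10*c - 2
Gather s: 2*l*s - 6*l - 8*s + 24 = -6*l + s*(2*l - 8) + 24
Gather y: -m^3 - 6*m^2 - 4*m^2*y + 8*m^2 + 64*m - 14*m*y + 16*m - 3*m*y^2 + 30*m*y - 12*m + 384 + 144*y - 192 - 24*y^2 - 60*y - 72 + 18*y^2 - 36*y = -m^3 + 2*m^2 + 68*m + y^2*(-3*m - 6) + y*(-4*m^2 + 16*m + 48) + 120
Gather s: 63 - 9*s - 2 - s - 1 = 60 - 10*s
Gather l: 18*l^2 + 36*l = 18*l^2 + 36*l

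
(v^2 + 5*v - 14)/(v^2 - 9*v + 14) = (v + 7)/(v - 7)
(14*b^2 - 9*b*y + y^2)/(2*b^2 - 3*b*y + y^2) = (-7*b + y)/(-b + y)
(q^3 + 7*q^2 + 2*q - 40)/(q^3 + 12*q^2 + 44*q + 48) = (q^2 + 3*q - 10)/(q^2 + 8*q + 12)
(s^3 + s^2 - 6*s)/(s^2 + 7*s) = (s^2 + s - 6)/(s + 7)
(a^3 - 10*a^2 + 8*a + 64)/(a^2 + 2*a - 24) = (a^2 - 6*a - 16)/(a + 6)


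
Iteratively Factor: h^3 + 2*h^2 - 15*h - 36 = (h - 4)*(h^2 + 6*h + 9) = (h - 4)*(h + 3)*(h + 3)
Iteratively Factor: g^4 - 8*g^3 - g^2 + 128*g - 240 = (g - 5)*(g^3 - 3*g^2 - 16*g + 48) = (g - 5)*(g - 4)*(g^2 + g - 12) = (g - 5)*(g - 4)*(g - 3)*(g + 4)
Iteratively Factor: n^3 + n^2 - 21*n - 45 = (n + 3)*(n^2 - 2*n - 15) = (n - 5)*(n + 3)*(n + 3)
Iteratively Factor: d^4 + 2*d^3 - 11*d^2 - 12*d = (d)*(d^3 + 2*d^2 - 11*d - 12) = d*(d + 1)*(d^2 + d - 12) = d*(d - 3)*(d + 1)*(d + 4)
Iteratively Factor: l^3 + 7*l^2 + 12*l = (l + 4)*(l^2 + 3*l) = (l + 3)*(l + 4)*(l)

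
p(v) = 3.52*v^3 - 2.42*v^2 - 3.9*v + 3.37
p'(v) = 10.56*v^2 - 4.84*v - 3.9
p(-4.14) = -271.73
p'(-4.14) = 197.13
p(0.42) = 1.57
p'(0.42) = -4.07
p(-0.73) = 3.56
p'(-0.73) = 5.26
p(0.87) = 0.46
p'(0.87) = -0.12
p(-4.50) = -348.84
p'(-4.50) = 231.72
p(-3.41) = -151.05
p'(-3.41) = 135.40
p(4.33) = 226.87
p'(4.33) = 173.13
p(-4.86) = -438.90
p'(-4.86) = 269.05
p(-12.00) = -6380.87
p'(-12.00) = 1574.82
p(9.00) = 2338.33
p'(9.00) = 807.90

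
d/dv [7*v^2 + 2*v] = 14*v + 2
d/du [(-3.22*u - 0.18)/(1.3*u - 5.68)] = (24.08068*u - 105.214048)/(1.3*u - 5.68)^3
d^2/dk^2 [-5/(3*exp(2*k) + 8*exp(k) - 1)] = 20*((3*exp(k) + 2)*(3*exp(2*k) + 8*exp(k) - 1) - 2*(3*exp(k) + 4)^2*exp(k))*exp(k)/(3*exp(2*k) + 8*exp(k) - 1)^3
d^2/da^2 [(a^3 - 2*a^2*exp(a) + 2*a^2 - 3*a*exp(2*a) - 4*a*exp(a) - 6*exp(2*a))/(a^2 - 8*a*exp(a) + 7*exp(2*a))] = (6*a^6 + 8*a^5*exp(a) + 12*a^5 - 12*a^4*exp(2*a) - 136*a^4*exp(a) - 24*a^4 - 24*a^3*exp(3*a) + 480*a^3*exp(2*a) + 44*a^3*exp(a) + 24*a^3 - 266*a^2*exp(4*a) - 888*a^2*exp(3*a) - 204*a^2*exp(2*a) - 120*a^2*exp(a) + 532*a*exp(4*a) + 516*a*exp(3*a) + 456*a*exp(2*a) + 532*exp(4*a) - 936*exp(3*a))*exp(a)/(a^6 - 24*a^5*exp(a) + 213*a^4*exp(2*a) - 848*a^3*exp(3*a) + 1491*a^2*exp(4*a) - 1176*a*exp(5*a) + 343*exp(6*a))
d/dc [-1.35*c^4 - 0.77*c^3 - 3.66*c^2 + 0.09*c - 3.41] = -5.4*c^3 - 2.31*c^2 - 7.32*c + 0.09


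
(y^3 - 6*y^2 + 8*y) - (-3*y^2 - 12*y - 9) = y^3 - 3*y^2 + 20*y + 9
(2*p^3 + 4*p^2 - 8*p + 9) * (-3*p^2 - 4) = -6*p^5 - 12*p^4 + 16*p^3 - 43*p^2 + 32*p - 36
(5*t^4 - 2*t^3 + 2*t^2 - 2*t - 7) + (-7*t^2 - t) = 5*t^4 - 2*t^3 - 5*t^2 - 3*t - 7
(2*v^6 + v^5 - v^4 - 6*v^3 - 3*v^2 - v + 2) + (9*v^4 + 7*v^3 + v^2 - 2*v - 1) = 2*v^6 + v^5 + 8*v^4 + v^3 - 2*v^2 - 3*v + 1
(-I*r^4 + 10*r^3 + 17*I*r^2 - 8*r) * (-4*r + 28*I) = 4*I*r^5 - 12*r^4 + 212*I*r^3 - 444*r^2 - 224*I*r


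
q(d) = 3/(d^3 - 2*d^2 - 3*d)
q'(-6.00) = -0.00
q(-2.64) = -0.12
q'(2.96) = -156.18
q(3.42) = 0.47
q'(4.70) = -0.06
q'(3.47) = -1.09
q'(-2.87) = -0.10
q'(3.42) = -1.37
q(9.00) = 0.01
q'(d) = 3*(-3*d^2 + 4*d + 3)/(d^3 - 2*d^2 - 3*d)^2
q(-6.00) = -0.01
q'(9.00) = 0.00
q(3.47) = 0.41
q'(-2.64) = -0.14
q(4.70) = 0.07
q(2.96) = -6.40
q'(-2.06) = -0.44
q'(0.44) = 4.77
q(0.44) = -1.85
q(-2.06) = -0.27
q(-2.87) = -0.10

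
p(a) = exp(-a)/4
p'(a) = -exp(-a)/4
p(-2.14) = 2.12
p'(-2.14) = -2.12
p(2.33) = 0.02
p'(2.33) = -0.02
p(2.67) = 0.02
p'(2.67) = -0.02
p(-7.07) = 294.04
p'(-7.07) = -294.04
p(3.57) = 0.01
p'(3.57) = -0.01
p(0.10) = 0.23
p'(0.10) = -0.23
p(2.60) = 0.02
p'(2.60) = -0.02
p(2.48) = 0.02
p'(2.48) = -0.02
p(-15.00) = 817254.34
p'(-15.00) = -817254.34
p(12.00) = 0.00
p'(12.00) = 0.00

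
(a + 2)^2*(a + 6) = a^3 + 10*a^2 + 28*a + 24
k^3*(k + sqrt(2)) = k^4 + sqrt(2)*k^3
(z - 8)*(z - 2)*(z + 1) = z^3 - 9*z^2 + 6*z + 16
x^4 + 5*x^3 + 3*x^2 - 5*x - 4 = (x - 1)*(x + 1)^2*(x + 4)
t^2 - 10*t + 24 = (t - 6)*(t - 4)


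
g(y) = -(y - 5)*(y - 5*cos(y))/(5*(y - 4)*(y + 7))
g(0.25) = 0.16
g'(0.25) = -0.09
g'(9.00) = -0.03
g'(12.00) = 0.02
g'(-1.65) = 0.17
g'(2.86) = -0.18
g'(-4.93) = -0.94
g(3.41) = -0.43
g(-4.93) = 0.65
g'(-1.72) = 0.17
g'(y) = -(y - 5)*(5*sin(y) + 1)/(5*(y - 4)*(y + 7)) + (y - 5)*(y - 5*cos(y))/(5*(y - 4)*(y + 7)^2) + (y - 5)*(y - 5*cos(y))/(5*(y - 4)^2*(y + 7)) - (y - 5*cos(y))/(5*(y - 4)*(y + 7)) = ((y - 5)*(y - 4)*(y - 5*cos(y)) + (y - 5)*(y + 7)*(y - 5*cos(y)) + (y - 4)*(y + 7)*(-y + (5 - y)*(5*sin(y) + 1) + 5*cos(y)))/(5*(y - 4)^2*(y + 7)^2)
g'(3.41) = -0.40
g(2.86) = -0.29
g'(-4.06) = -0.41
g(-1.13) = 0.13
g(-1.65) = 0.06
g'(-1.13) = 0.12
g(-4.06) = 0.08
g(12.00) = -0.07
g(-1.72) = 0.04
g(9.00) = -0.14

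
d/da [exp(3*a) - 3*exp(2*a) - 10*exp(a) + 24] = (3*exp(2*a) - 6*exp(a) - 10)*exp(a)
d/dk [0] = 0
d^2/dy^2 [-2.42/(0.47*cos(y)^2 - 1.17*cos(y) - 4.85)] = (-2.138312*(1 - cos(y)^2)^2 + 3.992274*cos(y)^3 - 26.447454*cos(y)^2 + 5.747742*cos(y) + 19.796568)/(-0.47*cos(y)^2 + 1.17*cos(y) + 4.85)^3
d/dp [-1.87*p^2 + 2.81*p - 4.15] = 2.81 - 3.74*p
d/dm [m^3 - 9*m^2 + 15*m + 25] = 3*m^2 - 18*m + 15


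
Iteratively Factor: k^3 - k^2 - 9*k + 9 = (k - 1)*(k^2 - 9) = (k - 3)*(k - 1)*(k + 3)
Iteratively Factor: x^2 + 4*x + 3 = (x + 3)*(x + 1)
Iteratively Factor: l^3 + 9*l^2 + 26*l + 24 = (l + 2)*(l^2 + 7*l + 12) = (l + 2)*(l + 4)*(l + 3)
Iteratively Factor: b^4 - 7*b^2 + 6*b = (b + 3)*(b^3 - 3*b^2 + 2*b) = b*(b + 3)*(b^2 - 3*b + 2) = b*(b - 1)*(b + 3)*(b - 2)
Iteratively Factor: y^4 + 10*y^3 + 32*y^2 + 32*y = (y)*(y^3 + 10*y^2 + 32*y + 32) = y*(y + 4)*(y^2 + 6*y + 8) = y*(y + 2)*(y + 4)*(y + 4)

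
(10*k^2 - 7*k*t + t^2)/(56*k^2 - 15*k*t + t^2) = (10*k^2 - 7*k*t + t^2)/(56*k^2 - 15*k*t + t^2)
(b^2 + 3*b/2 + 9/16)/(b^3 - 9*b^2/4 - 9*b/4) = (b + 3/4)/(b*(b - 3))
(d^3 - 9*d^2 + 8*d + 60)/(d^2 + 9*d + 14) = (d^2 - 11*d + 30)/(d + 7)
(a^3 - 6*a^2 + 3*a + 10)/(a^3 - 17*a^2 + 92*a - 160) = (a^2 - a - 2)/(a^2 - 12*a + 32)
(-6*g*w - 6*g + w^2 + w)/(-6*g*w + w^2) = (w + 1)/w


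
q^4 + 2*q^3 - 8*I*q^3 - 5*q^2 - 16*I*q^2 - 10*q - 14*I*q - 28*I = (q + 2)*(q - 7*I)*(q - 2*I)*(q + I)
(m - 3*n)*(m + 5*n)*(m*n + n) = m^3*n + 2*m^2*n^2 + m^2*n - 15*m*n^3 + 2*m*n^2 - 15*n^3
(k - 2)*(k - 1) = k^2 - 3*k + 2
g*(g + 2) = g^2 + 2*g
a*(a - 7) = a^2 - 7*a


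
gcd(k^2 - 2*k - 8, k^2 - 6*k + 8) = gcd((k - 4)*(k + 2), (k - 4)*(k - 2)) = k - 4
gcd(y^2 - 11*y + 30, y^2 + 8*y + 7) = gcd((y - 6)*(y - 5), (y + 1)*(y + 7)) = 1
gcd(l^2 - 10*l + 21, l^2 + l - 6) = 1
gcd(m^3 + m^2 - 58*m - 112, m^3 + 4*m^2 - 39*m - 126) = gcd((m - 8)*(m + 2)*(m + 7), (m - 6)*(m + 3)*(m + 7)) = m + 7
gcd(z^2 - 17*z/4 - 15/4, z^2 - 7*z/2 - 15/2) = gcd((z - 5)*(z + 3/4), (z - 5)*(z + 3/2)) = z - 5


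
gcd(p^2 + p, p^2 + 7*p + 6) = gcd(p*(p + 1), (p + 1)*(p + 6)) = p + 1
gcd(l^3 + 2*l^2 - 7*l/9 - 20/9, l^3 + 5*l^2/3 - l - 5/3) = l^2 + 2*l/3 - 5/3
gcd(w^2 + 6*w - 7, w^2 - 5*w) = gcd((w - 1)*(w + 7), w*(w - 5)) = 1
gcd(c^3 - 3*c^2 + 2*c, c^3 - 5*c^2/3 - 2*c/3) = c^2 - 2*c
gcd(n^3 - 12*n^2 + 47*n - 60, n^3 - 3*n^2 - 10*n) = n - 5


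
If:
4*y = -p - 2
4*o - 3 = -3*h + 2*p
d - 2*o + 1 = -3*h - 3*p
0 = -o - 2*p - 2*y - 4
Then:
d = 56*y + 6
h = -32*y/3 - 1/3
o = 6*y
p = -4*y - 2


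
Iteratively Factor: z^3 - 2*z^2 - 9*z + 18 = (z + 3)*(z^2 - 5*z + 6) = (z - 2)*(z + 3)*(z - 3)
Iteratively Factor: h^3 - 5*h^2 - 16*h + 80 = (h - 4)*(h^2 - h - 20) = (h - 4)*(h + 4)*(h - 5)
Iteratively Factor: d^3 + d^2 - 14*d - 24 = (d - 4)*(d^2 + 5*d + 6) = (d - 4)*(d + 2)*(d + 3)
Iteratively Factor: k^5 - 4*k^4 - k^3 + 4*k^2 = (k)*(k^4 - 4*k^3 - k^2 + 4*k) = k*(k - 4)*(k^3 - k) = k^2*(k - 4)*(k^2 - 1) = k^2*(k - 4)*(k - 1)*(k + 1)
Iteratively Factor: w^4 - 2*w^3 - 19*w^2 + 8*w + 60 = (w - 5)*(w^3 + 3*w^2 - 4*w - 12) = (w - 5)*(w + 2)*(w^2 + w - 6) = (w - 5)*(w - 2)*(w + 2)*(w + 3)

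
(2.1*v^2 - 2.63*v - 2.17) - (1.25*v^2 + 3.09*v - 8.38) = 0.85*v^2 - 5.72*v + 6.21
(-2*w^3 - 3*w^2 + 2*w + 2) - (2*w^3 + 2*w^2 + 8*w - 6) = -4*w^3 - 5*w^2 - 6*w + 8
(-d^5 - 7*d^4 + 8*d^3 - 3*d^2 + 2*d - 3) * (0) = 0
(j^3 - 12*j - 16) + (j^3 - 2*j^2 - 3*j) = 2*j^3 - 2*j^2 - 15*j - 16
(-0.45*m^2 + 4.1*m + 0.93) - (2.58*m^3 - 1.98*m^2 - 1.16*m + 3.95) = -2.58*m^3 + 1.53*m^2 + 5.26*m - 3.02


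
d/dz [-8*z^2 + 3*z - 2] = 3 - 16*z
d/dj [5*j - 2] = 5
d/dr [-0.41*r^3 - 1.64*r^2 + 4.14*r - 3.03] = -1.23*r^2 - 3.28*r + 4.14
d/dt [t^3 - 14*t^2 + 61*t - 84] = 3*t^2 - 28*t + 61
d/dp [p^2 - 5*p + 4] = 2*p - 5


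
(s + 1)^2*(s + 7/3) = s^3 + 13*s^2/3 + 17*s/3 + 7/3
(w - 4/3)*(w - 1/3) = w^2 - 5*w/3 + 4/9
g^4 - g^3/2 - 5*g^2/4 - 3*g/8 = g*(g - 3/2)*(g + 1/2)^2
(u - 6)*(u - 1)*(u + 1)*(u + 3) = u^4 - 3*u^3 - 19*u^2 + 3*u + 18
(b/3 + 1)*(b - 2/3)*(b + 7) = b^3/3 + 28*b^2/9 + 43*b/9 - 14/3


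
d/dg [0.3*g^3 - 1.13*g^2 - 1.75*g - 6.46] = 0.9*g^2 - 2.26*g - 1.75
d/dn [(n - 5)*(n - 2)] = 2*n - 7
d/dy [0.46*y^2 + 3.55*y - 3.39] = 0.92*y + 3.55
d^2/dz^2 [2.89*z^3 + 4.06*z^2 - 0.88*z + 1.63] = 17.34*z + 8.12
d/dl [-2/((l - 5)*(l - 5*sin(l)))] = 2*(l + (1 - 5*cos(l))*(l - 5) - 5*sin(l))/((l - 5)^2*(l - 5*sin(l))^2)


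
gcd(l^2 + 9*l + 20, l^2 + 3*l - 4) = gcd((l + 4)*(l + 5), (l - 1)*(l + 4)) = l + 4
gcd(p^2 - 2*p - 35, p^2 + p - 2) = 1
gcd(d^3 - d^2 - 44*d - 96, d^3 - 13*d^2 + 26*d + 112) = d - 8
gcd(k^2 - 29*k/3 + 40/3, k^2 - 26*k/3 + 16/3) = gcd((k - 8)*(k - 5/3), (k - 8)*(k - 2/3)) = k - 8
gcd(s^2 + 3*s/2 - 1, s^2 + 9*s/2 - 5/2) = s - 1/2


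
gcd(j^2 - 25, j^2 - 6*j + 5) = j - 5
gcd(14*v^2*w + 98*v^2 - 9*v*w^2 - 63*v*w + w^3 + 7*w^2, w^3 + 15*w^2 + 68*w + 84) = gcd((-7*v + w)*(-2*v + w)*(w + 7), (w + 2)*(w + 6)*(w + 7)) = w + 7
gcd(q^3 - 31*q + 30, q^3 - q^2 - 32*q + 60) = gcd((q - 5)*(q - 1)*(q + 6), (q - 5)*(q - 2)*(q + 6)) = q^2 + q - 30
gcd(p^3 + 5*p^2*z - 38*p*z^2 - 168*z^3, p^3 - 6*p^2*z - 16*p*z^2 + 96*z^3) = -p^2 + 2*p*z + 24*z^2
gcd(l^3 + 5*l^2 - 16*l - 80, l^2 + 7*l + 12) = l + 4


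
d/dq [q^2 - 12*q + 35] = 2*q - 12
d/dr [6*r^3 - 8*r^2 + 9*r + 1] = 18*r^2 - 16*r + 9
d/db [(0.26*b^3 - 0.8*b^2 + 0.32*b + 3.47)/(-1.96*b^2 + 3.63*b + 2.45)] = (-0.5096*b^4 + 1.8876*b^3 - 0.365799999999999*b^2 + 9.6824*b - 11.8121)/(3.8416*b^4 - 14.2296*b^3 + 3.5729*b^2 + 17.787*b + 6.0025)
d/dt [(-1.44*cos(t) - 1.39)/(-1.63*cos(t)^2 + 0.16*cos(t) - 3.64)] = (2.3472*cos(t)^2 + 4.5314*cos(t) - 5.464)*sin(t)/(2.6569*cos(t)^4 - 0.5216*cos(t)^3 + 11.892*cos(t)^2 - 1.1648*cos(t) + 13.2496)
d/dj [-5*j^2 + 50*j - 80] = 50 - 10*j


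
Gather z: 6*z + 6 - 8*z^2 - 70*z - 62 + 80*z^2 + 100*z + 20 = 72*z^2 + 36*z - 36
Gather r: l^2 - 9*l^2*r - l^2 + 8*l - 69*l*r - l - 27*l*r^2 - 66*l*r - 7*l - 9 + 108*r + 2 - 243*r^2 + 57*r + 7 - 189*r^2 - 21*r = r^2*(-27*l - 432) + r*(-9*l^2 - 135*l + 144)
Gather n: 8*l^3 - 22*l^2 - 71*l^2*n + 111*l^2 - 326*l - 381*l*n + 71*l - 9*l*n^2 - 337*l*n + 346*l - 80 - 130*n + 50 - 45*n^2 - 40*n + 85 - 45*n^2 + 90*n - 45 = 8*l^3 + 89*l^2 + 91*l + n^2*(-9*l - 90) + n*(-71*l^2 - 718*l - 80) + 10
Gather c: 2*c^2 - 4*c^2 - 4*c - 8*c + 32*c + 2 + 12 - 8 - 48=-2*c^2 + 20*c - 42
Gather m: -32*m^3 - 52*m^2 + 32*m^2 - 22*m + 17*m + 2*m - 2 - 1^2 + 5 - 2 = -32*m^3 - 20*m^2 - 3*m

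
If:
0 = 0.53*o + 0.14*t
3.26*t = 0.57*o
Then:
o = 0.00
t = 0.00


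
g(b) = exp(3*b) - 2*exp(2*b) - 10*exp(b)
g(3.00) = 7095.37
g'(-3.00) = -0.51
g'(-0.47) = -7.08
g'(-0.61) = -6.13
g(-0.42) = -7.15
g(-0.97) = -4.02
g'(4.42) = 1692886.78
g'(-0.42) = -7.45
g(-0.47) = -6.79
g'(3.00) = 22494.68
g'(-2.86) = -0.59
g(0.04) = -11.45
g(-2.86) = -0.58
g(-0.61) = -5.86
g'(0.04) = -11.36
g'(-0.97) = -4.20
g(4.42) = 559138.29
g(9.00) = 531916839632.68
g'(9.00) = 1595882000898.01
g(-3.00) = -0.50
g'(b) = 3*exp(3*b) - 4*exp(2*b) - 10*exp(b) = (3*exp(2*b) - 4*exp(b) - 10)*exp(b)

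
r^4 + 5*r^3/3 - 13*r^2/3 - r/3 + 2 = (r - 1)^2*(r + 2/3)*(r + 3)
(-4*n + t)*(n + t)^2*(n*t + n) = -4*n^4*t - 4*n^4 - 7*n^3*t^2 - 7*n^3*t - 2*n^2*t^3 - 2*n^2*t^2 + n*t^4 + n*t^3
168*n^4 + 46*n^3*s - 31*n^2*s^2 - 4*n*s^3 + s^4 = (-7*n + s)*(-3*n + s)*(2*n + s)*(4*n + s)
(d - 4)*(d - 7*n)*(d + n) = d^3 - 6*d^2*n - 4*d^2 - 7*d*n^2 + 24*d*n + 28*n^2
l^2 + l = l*(l + 1)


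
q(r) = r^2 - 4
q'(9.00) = 18.00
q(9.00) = 77.00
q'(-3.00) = -6.00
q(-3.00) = 5.00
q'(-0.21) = -0.42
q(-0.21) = -3.96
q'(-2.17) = -4.34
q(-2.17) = 0.71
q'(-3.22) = -6.44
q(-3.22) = 6.37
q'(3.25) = 6.50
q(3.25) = 6.56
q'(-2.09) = -4.18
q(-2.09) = 0.37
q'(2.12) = 4.24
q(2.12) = 0.49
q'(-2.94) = -5.88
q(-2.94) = 4.64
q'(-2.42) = -4.84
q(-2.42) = 1.86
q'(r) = 2*r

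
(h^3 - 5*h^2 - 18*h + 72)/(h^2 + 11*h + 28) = (h^2 - 9*h + 18)/(h + 7)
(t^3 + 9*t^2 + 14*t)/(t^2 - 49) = t*(t + 2)/(t - 7)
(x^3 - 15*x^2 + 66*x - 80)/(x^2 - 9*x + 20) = (x^2 - 10*x + 16)/(x - 4)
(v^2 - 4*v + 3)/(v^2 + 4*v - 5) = (v - 3)/(v + 5)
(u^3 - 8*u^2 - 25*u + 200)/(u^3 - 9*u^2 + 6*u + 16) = (u^2 - 25)/(u^2 - u - 2)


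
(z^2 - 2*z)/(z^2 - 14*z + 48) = z*(z - 2)/(z^2 - 14*z + 48)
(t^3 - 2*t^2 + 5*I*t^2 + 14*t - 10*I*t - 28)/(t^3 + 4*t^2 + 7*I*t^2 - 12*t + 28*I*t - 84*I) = (t - 2*I)/(t + 6)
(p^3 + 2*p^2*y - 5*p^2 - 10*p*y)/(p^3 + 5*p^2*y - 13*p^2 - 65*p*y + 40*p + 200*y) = p*(p + 2*y)/(p^2 + 5*p*y - 8*p - 40*y)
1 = 1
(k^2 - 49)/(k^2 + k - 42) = (k - 7)/(k - 6)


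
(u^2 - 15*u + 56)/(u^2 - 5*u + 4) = (u^2 - 15*u + 56)/(u^2 - 5*u + 4)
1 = 1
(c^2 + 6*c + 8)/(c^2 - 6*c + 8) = (c^2 + 6*c + 8)/(c^2 - 6*c + 8)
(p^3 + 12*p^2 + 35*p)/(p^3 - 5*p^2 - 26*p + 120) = p*(p + 7)/(p^2 - 10*p + 24)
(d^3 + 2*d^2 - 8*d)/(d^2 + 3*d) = (d^2 + 2*d - 8)/(d + 3)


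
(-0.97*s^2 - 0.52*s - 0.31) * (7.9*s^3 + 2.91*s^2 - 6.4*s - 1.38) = -7.663*s^5 - 6.9307*s^4 + 2.2458*s^3 + 3.7645*s^2 + 2.7016*s + 0.4278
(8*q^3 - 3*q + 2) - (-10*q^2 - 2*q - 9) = 8*q^3 + 10*q^2 - q + 11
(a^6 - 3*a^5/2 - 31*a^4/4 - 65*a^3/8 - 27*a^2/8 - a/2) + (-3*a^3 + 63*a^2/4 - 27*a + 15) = a^6 - 3*a^5/2 - 31*a^4/4 - 89*a^3/8 + 99*a^2/8 - 55*a/2 + 15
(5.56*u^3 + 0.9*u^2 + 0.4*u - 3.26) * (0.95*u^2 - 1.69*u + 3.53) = 5.282*u^5 - 8.5414*u^4 + 18.4858*u^3 - 0.596*u^2 + 6.9214*u - 11.5078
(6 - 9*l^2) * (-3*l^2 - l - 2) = 27*l^4 + 9*l^3 - 6*l - 12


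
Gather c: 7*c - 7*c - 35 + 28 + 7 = 0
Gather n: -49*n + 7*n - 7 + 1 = -42*n - 6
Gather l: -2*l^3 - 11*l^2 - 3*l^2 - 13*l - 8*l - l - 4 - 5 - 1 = -2*l^3 - 14*l^2 - 22*l - 10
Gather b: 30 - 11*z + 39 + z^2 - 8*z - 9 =z^2 - 19*z + 60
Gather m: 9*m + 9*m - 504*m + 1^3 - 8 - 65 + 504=432 - 486*m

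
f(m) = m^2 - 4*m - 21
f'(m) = 2*m - 4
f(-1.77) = -10.79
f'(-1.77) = -7.54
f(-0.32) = -19.62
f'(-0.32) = -4.64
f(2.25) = -24.94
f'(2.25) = 0.50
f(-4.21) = 13.56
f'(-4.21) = -12.42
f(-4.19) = 13.32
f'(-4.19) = -12.38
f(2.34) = -24.88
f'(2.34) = 0.68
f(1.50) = -24.75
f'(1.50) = -1.00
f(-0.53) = -18.60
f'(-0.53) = -5.06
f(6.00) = -9.00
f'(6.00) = 8.00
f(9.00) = 24.00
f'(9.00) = 14.00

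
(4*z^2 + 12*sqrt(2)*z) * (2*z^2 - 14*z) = 8*z^4 - 56*z^3 + 24*sqrt(2)*z^3 - 168*sqrt(2)*z^2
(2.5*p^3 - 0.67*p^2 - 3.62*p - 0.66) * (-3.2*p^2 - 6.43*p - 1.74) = -8.0*p^5 - 13.931*p^4 + 11.5421*p^3 + 26.5544*p^2 + 10.5426*p + 1.1484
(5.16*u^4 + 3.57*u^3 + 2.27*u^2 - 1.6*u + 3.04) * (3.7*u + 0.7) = 19.092*u^5 + 16.821*u^4 + 10.898*u^3 - 4.331*u^2 + 10.128*u + 2.128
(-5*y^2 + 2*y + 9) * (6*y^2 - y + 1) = -30*y^4 + 17*y^3 + 47*y^2 - 7*y + 9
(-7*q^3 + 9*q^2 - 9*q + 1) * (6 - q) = 7*q^4 - 51*q^3 + 63*q^2 - 55*q + 6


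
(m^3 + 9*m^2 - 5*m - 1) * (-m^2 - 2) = -m^5 - 9*m^4 + 3*m^3 - 17*m^2 + 10*m + 2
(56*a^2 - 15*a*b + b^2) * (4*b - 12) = 224*a^2*b - 672*a^2 - 60*a*b^2 + 180*a*b + 4*b^3 - 12*b^2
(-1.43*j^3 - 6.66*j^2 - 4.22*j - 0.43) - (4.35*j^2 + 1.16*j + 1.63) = -1.43*j^3 - 11.01*j^2 - 5.38*j - 2.06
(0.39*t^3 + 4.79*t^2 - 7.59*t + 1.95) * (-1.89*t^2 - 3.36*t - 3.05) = -0.7371*t^5 - 10.3635*t^4 - 2.9388*t^3 + 7.2074*t^2 + 16.5975*t - 5.9475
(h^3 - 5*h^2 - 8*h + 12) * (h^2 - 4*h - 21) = h^5 - 9*h^4 - 9*h^3 + 149*h^2 + 120*h - 252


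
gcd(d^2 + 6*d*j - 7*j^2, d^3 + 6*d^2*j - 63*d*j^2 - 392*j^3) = d + 7*j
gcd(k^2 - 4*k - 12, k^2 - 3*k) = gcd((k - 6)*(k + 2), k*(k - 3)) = 1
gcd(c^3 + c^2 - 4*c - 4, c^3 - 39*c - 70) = c + 2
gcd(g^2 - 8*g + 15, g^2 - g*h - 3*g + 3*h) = g - 3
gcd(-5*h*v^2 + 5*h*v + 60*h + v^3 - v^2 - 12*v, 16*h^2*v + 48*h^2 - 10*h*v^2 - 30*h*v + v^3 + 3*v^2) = v + 3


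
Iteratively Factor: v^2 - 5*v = (v - 5)*(v)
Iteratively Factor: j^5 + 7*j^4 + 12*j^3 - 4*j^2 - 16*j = (j + 2)*(j^4 + 5*j^3 + 2*j^2 - 8*j) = (j + 2)^2*(j^3 + 3*j^2 - 4*j) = (j - 1)*(j + 2)^2*(j^2 + 4*j) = (j - 1)*(j + 2)^2*(j + 4)*(j)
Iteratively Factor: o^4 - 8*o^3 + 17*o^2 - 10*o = (o)*(o^3 - 8*o^2 + 17*o - 10) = o*(o - 1)*(o^2 - 7*o + 10) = o*(o - 2)*(o - 1)*(o - 5)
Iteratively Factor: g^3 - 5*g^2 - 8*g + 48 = (g - 4)*(g^2 - g - 12) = (g - 4)^2*(g + 3)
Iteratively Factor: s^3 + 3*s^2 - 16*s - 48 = (s - 4)*(s^2 + 7*s + 12) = (s - 4)*(s + 4)*(s + 3)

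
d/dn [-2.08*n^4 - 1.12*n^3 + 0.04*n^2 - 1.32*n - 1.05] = -8.32*n^3 - 3.36*n^2 + 0.08*n - 1.32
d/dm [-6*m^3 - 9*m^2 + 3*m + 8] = -18*m^2 - 18*m + 3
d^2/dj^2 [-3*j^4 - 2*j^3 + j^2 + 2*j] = -36*j^2 - 12*j + 2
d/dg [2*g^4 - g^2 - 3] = 8*g^3 - 2*g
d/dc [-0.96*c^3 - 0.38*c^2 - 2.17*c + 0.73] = -2.88*c^2 - 0.76*c - 2.17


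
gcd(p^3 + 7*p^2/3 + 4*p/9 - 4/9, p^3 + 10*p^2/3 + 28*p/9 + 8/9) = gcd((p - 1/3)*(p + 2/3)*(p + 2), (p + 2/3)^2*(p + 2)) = p^2 + 8*p/3 + 4/3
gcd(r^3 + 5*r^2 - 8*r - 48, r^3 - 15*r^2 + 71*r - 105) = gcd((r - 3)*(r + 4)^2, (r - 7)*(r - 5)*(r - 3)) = r - 3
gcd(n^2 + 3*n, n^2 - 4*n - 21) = n + 3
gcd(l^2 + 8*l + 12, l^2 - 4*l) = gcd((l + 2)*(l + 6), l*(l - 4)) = 1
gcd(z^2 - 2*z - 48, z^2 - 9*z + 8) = z - 8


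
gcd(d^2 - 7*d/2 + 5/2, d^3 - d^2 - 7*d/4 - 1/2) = 1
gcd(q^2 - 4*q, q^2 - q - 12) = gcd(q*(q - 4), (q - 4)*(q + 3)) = q - 4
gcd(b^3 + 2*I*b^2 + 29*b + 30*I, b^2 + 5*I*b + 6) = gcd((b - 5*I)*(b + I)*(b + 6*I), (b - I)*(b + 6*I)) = b + 6*I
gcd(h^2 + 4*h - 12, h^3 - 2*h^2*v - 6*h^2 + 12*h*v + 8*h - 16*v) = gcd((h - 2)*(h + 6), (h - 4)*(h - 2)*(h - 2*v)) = h - 2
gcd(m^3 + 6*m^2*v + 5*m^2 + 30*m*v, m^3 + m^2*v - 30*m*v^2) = m^2 + 6*m*v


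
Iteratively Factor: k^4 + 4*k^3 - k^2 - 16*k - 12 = (k + 3)*(k^3 + k^2 - 4*k - 4) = (k - 2)*(k + 3)*(k^2 + 3*k + 2) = (k - 2)*(k + 2)*(k + 3)*(k + 1)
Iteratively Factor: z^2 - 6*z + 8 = (z - 4)*(z - 2)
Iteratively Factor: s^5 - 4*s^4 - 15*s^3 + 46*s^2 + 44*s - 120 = (s + 3)*(s^4 - 7*s^3 + 6*s^2 + 28*s - 40) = (s + 2)*(s + 3)*(s^3 - 9*s^2 + 24*s - 20) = (s - 2)*(s + 2)*(s + 3)*(s^2 - 7*s + 10) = (s - 5)*(s - 2)*(s + 2)*(s + 3)*(s - 2)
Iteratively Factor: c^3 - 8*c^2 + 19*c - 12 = (c - 3)*(c^2 - 5*c + 4) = (c - 3)*(c - 1)*(c - 4)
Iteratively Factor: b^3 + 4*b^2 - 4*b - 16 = (b + 4)*(b^2 - 4) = (b - 2)*(b + 4)*(b + 2)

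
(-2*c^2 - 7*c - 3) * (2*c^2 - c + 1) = -4*c^4 - 12*c^3 - c^2 - 4*c - 3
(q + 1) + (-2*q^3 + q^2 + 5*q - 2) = -2*q^3 + q^2 + 6*q - 1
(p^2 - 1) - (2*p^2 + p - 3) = -p^2 - p + 2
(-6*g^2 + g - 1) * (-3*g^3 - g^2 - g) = 18*g^5 + 3*g^4 + 8*g^3 + g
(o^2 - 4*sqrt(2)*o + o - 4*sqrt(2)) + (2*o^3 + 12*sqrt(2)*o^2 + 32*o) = 2*o^3 + o^2 + 12*sqrt(2)*o^2 - 4*sqrt(2)*o + 33*o - 4*sqrt(2)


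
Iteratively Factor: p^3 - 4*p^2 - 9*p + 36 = (p - 4)*(p^2 - 9) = (p - 4)*(p - 3)*(p + 3)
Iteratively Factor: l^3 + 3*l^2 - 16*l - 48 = (l + 3)*(l^2 - 16) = (l + 3)*(l + 4)*(l - 4)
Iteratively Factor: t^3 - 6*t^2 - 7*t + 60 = (t - 4)*(t^2 - 2*t - 15) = (t - 5)*(t - 4)*(t + 3)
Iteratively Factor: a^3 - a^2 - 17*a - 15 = (a + 3)*(a^2 - 4*a - 5) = (a + 1)*(a + 3)*(a - 5)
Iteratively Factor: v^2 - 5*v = (v - 5)*(v)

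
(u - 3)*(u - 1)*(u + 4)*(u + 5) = u^4 + 5*u^3 - 13*u^2 - 53*u + 60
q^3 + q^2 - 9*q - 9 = (q - 3)*(q + 1)*(q + 3)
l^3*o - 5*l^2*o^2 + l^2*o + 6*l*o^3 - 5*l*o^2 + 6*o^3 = (l - 3*o)*(l - 2*o)*(l*o + o)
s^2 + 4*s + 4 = (s + 2)^2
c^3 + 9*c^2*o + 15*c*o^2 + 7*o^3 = (c + o)^2*(c + 7*o)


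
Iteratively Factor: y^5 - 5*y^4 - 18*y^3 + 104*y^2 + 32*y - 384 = (y - 4)*(y^4 - y^3 - 22*y^2 + 16*y + 96) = (y - 4)*(y + 4)*(y^3 - 5*y^2 - 2*y + 24) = (y - 4)*(y - 3)*(y + 4)*(y^2 - 2*y - 8) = (y - 4)^2*(y - 3)*(y + 4)*(y + 2)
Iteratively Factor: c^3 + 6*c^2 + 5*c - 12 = (c + 3)*(c^2 + 3*c - 4) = (c + 3)*(c + 4)*(c - 1)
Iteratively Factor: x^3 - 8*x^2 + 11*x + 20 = (x - 4)*(x^2 - 4*x - 5) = (x - 4)*(x + 1)*(x - 5)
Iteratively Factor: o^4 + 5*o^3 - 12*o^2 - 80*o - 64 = (o - 4)*(o^3 + 9*o^2 + 24*o + 16) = (o - 4)*(o + 4)*(o^2 + 5*o + 4) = (o - 4)*(o + 4)^2*(o + 1)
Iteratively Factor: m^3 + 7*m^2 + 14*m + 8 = (m + 2)*(m^2 + 5*m + 4) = (m + 1)*(m + 2)*(m + 4)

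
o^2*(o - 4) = o^3 - 4*o^2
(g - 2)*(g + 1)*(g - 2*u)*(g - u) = g^4 - 3*g^3*u - g^3 + 2*g^2*u^2 + 3*g^2*u - 2*g^2 - 2*g*u^2 + 6*g*u - 4*u^2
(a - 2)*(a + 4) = a^2 + 2*a - 8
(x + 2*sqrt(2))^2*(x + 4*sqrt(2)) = x^3 + 8*sqrt(2)*x^2 + 40*x + 32*sqrt(2)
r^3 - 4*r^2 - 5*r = r*(r - 5)*(r + 1)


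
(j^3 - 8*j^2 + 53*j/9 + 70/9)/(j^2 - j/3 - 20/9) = (3*j^2 - 19*j - 14)/(3*j + 4)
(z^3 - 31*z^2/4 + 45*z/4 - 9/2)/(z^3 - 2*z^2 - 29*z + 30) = (z - 3/4)/(z + 5)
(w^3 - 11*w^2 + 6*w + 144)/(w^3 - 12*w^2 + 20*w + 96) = (w + 3)/(w + 2)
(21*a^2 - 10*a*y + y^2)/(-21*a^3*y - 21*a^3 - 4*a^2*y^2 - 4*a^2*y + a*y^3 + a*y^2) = (-3*a + y)/(a*(3*a*y + 3*a + y^2 + y))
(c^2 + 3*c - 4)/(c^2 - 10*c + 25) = (c^2 + 3*c - 4)/(c^2 - 10*c + 25)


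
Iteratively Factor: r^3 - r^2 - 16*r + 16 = (r + 4)*(r^2 - 5*r + 4) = (r - 1)*(r + 4)*(r - 4)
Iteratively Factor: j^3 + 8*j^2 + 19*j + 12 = (j + 4)*(j^2 + 4*j + 3) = (j + 1)*(j + 4)*(j + 3)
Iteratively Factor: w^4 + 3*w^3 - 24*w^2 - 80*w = (w - 5)*(w^3 + 8*w^2 + 16*w) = (w - 5)*(w + 4)*(w^2 + 4*w) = w*(w - 5)*(w + 4)*(w + 4)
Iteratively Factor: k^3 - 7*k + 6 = (k - 2)*(k^2 + 2*k - 3) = (k - 2)*(k + 3)*(k - 1)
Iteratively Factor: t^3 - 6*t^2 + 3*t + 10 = (t - 5)*(t^2 - t - 2) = (t - 5)*(t - 2)*(t + 1)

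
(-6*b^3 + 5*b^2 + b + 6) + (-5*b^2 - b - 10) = -6*b^3 - 4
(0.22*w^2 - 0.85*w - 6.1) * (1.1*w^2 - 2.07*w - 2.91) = 0.242*w^4 - 1.3904*w^3 - 5.5907*w^2 + 15.1005*w + 17.751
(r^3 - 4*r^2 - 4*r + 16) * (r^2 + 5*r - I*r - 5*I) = r^5 + r^4 - I*r^4 - 24*r^3 - I*r^3 - 4*r^2 + 24*I*r^2 + 80*r + 4*I*r - 80*I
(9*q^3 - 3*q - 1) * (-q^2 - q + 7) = -9*q^5 - 9*q^4 + 66*q^3 + 4*q^2 - 20*q - 7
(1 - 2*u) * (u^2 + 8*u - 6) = -2*u^3 - 15*u^2 + 20*u - 6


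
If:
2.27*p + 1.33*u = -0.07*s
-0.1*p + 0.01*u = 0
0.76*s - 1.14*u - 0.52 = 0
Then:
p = -0.00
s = 0.64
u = -0.03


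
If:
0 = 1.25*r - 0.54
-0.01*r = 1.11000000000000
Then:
No Solution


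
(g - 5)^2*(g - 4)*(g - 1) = g^4 - 15*g^3 + 79*g^2 - 165*g + 100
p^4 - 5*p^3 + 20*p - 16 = (p - 4)*(p - 2)*(p - 1)*(p + 2)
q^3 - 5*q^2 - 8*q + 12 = (q - 6)*(q - 1)*(q + 2)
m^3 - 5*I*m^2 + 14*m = m*(m - 7*I)*(m + 2*I)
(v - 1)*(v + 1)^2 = v^3 + v^2 - v - 1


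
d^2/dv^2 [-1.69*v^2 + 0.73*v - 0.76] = -3.38000000000000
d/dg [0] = 0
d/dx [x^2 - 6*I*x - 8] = 2*x - 6*I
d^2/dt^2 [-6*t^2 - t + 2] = -12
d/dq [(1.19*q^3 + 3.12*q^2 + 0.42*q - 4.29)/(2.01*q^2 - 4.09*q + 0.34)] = (2.3919*q^4 - 9.7342*q^3 - 12.3912*q^2 + 19.3674*q - 17.4033)/(4.0401*q^4 - 16.4418*q^3 + 18.0949*q^2 - 2.7812*q + 0.1156)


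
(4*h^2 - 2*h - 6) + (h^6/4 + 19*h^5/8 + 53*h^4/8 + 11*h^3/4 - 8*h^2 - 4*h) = h^6/4 + 19*h^5/8 + 53*h^4/8 + 11*h^3/4 - 4*h^2 - 6*h - 6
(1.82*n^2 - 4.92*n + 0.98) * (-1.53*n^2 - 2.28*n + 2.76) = -2.7846*n^4 + 3.378*n^3 + 14.7414*n^2 - 15.8136*n + 2.7048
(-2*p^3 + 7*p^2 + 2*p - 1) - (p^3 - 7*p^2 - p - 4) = -3*p^3 + 14*p^2 + 3*p + 3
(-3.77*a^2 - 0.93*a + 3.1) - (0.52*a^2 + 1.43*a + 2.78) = -4.29*a^2 - 2.36*a + 0.32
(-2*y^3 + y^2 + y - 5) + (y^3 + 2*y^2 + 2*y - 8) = -y^3 + 3*y^2 + 3*y - 13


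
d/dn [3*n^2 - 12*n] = 6*n - 12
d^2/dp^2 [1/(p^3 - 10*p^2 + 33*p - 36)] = 2*(6*p^2 - 44*p + 81)/(p^7 - 24*p^6 + 246*p^5 - 1396*p^4 + 4737*p^3 - 9612*p^2 + 10800*p - 5184)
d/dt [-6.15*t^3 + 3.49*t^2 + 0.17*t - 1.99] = -18.45*t^2 + 6.98*t + 0.17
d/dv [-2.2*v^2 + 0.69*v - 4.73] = 0.69 - 4.4*v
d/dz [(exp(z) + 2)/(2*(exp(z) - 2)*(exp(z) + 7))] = (-exp(2*z) - 4*exp(z) - 24)*exp(z)/(2*(exp(4*z) + 10*exp(3*z) - 3*exp(2*z) - 140*exp(z) + 196))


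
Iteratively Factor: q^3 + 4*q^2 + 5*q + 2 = (q + 2)*(q^2 + 2*q + 1) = (q + 1)*(q + 2)*(q + 1)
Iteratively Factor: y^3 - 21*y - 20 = (y + 1)*(y^2 - y - 20) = (y + 1)*(y + 4)*(y - 5)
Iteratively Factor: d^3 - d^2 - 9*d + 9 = (d - 3)*(d^2 + 2*d - 3) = (d - 3)*(d + 3)*(d - 1)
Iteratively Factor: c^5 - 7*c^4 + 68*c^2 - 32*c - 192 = (c - 4)*(c^4 - 3*c^3 - 12*c^2 + 20*c + 48) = (c - 4)*(c + 2)*(c^3 - 5*c^2 - 2*c + 24) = (c - 4)*(c + 2)^2*(c^2 - 7*c + 12) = (c - 4)^2*(c + 2)^2*(c - 3)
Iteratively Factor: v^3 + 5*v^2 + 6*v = (v + 2)*(v^2 + 3*v) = (v + 2)*(v + 3)*(v)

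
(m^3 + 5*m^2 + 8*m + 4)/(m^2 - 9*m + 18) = (m^3 + 5*m^2 + 8*m + 4)/(m^2 - 9*m + 18)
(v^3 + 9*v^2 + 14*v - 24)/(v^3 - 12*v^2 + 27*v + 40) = (v^3 + 9*v^2 + 14*v - 24)/(v^3 - 12*v^2 + 27*v + 40)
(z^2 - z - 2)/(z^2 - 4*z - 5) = (z - 2)/(z - 5)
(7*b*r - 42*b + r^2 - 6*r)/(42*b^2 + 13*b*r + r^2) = (r - 6)/(6*b + r)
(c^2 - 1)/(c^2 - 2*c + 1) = (c + 1)/(c - 1)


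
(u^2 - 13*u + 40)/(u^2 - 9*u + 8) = (u - 5)/(u - 1)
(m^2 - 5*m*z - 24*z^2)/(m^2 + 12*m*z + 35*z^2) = (m^2 - 5*m*z - 24*z^2)/(m^2 + 12*m*z + 35*z^2)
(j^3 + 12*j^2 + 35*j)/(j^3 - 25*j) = (j + 7)/(j - 5)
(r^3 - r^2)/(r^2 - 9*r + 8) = r^2/(r - 8)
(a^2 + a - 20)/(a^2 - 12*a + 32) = (a + 5)/(a - 8)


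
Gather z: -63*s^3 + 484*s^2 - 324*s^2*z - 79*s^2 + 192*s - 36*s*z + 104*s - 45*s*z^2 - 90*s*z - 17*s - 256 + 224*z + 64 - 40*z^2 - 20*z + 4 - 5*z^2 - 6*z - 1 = -63*s^3 + 405*s^2 + 279*s + z^2*(-45*s - 45) + z*(-324*s^2 - 126*s + 198) - 189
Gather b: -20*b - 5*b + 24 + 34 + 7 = 65 - 25*b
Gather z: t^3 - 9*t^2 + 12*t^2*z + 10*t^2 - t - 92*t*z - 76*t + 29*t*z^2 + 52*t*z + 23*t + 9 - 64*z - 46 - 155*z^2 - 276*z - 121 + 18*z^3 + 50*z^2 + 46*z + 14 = t^3 + t^2 - 54*t + 18*z^3 + z^2*(29*t - 105) + z*(12*t^2 - 40*t - 294) - 144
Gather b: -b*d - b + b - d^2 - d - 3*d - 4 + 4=-b*d - d^2 - 4*d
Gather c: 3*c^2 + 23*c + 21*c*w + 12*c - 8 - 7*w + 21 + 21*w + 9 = 3*c^2 + c*(21*w + 35) + 14*w + 22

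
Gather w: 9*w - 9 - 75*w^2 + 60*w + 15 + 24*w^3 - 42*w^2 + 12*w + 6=24*w^3 - 117*w^2 + 81*w + 12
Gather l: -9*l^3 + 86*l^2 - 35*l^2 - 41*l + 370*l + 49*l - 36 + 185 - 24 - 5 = -9*l^3 + 51*l^2 + 378*l + 120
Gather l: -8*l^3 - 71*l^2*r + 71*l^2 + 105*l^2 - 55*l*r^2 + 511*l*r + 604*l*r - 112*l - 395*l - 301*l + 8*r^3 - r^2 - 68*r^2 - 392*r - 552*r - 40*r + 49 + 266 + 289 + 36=-8*l^3 + l^2*(176 - 71*r) + l*(-55*r^2 + 1115*r - 808) + 8*r^3 - 69*r^2 - 984*r + 640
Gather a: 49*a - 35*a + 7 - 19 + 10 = 14*a - 2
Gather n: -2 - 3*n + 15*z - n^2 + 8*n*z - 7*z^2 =-n^2 + n*(8*z - 3) - 7*z^2 + 15*z - 2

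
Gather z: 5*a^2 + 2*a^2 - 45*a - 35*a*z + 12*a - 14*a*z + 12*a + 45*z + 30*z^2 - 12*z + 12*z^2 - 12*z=7*a^2 - 21*a + 42*z^2 + z*(21 - 49*a)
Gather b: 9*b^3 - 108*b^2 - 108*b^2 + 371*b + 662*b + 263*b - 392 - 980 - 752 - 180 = 9*b^3 - 216*b^2 + 1296*b - 2304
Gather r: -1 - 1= -2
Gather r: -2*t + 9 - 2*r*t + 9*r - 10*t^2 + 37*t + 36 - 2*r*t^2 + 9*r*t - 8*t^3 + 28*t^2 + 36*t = r*(-2*t^2 + 7*t + 9) - 8*t^3 + 18*t^2 + 71*t + 45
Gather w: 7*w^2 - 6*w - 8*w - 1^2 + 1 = 7*w^2 - 14*w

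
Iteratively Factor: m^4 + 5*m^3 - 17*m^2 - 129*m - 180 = (m + 4)*(m^3 + m^2 - 21*m - 45) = (m + 3)*(m + 4)*(m^2 - 2*m - 15) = (m + 3)^2*(m + 4)*(m - 5)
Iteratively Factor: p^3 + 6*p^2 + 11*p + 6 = (p + 3)*(p^2 + 3*p + 2) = (p + 1)*(p + 3)*(p + 2)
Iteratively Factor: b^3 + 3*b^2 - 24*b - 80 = (b + 4)*(b^2 - b - 20) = (b - 5)*(b + 4)*(b + 4)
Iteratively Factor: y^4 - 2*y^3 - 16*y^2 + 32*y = (y - 2)*(y^3 - 16*y) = (y - 2)*(y + 4)*(y^2 - 4*y) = y*(y - 2)*(y + 4)*(y - 4)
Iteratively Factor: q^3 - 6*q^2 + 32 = (q + 2)*(q^2 - 8*q + 16) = (q - 4)*(q + 2)*(q - 4)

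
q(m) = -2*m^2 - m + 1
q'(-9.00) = 35.00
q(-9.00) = -152.00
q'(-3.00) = 11.00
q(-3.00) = -14.00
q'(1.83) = -8.32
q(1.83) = -7.53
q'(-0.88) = 2.52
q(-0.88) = 0.33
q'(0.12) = -1.48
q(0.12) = 0.85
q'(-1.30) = 4.20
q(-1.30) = -1.08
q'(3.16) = -13.64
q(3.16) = -22.13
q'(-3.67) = 13.68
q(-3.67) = -22.27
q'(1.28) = -6.12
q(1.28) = -3.56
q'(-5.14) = 19.56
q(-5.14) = -46.70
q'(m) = -4*m - 1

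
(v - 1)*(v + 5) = v^2 + 4*v - 5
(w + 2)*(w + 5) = w^2 + 7*w + 10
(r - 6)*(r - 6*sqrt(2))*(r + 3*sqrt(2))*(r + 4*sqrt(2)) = r^4 - 6*r^3 + sqrt(2)*r^3 - 60*r^2 - 6*sqrt(2)*r^2 - 144*sqrt(2)*r + 360*r + 864*sqrt(2)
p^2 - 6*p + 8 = (p - 4)*(p - 2)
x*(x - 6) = x^2 - 6*x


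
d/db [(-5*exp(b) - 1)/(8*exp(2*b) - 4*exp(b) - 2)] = (20*exp(2*b) + 8*exp(b) + 3)*exp(b)/(2*(16*exp(4*b) - 16*exp(3*b) - 4*exp(2*b) + 4*exp(b) + 1))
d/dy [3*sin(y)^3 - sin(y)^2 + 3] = (9*sin(y) - 2)*sin(y)*cos(y)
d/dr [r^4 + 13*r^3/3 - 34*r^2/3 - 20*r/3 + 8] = 4*r^3 + 13*r^2 - 68*r/3 - 20/3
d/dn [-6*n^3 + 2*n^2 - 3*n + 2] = -18*n^2 + 4*n - 3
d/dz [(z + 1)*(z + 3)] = 2*z + 4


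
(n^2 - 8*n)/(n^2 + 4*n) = (n - 8)/(n + 4)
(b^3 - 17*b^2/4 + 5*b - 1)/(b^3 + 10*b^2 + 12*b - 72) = (4*b^2 - 9*b + 2)/(4*(b^2 + 12*b + 36))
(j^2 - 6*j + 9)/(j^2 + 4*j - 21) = (j - 3)/(j + 7)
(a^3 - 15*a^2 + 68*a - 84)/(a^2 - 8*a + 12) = a - 7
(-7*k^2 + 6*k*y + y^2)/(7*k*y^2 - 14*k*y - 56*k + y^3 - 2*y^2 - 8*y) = (-k + y)/(y^2 - 2*y - 8)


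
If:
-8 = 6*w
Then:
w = -4/3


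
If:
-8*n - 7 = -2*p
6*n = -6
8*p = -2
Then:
No Solution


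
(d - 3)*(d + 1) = d^2 - 2*d - 3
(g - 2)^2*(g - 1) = g^3 - 5*g^2 + 8*g - 4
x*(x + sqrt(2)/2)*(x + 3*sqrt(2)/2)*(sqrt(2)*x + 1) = sqrt(2)*x^4 + 5*x^3 + 7*sqrt(2)*x^2/2 + 3*x/2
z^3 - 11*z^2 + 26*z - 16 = (z - 8)*(z - 2)*(z - 1)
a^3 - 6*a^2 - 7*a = a*(a - 7)*(a + 1)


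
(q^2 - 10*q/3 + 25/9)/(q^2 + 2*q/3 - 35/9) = (3*q - 5)/(3*q + 7)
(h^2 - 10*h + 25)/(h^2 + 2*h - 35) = (h - 5)/(h + 7)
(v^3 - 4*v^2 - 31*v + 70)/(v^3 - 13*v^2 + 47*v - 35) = (v^2 + 3*v - 10)/(v^2 - 6*v + 5)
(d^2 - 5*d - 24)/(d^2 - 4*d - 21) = (d - 8)/(d - 7)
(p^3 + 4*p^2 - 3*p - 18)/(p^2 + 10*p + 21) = (p^2 + p - 6)/(p + 7)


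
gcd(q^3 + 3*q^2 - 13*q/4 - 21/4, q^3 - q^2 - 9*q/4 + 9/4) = q - 3/2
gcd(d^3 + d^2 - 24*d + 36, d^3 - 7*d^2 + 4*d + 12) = d - 2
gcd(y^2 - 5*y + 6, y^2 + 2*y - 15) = y - 3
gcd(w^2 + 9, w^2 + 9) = w^2 + 9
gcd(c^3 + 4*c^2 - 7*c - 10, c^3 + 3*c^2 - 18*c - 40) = c + 5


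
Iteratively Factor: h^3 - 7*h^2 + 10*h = (h - 2)*(h^2 - 5*h) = (h - 5)*(h - 2)*(h)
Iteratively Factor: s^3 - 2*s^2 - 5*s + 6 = (s - 3)*(s^2 + s - 2) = (s - 3)*(s + 2)*(s - 1)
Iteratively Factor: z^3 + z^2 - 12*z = (z)*(z^2 + z - 12) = z*(z + 4)*(z - 3)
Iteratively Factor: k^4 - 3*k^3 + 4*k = (k + 1)*(k^3 - 4*k^2 + 4*k) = (k - 2)*(k + 1)*(k^2 - 2*k) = k*(k - 2)*(k + 1)*(k - 2)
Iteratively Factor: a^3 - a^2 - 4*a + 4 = (a + 2)*(a^2 - 3*a + 2) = (a - 2)*(a + 2)*(a - 1)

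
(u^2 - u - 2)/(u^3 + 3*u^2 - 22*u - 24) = (u - 2)/(u^2 + 2*u - 24)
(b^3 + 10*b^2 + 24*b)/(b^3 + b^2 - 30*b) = (b + 4)/(b - 5)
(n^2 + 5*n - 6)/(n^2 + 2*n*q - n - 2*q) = (n + 6)/(n + 2*q)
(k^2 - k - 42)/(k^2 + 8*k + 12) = (k - 7)/(k + 2)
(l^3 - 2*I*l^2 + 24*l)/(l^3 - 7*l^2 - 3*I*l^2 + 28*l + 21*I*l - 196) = l*(l - 6*I)/(l^2 - 7*l*(1 + I) + 49*I)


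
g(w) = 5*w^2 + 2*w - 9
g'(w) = 10*w + 2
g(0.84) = -3.79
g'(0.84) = 10.40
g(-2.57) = 18.88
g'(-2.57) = -23.70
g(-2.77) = 23.82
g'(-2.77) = -25.70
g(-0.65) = -8.19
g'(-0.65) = -4.50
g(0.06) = -8.86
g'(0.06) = 2.60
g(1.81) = 11.00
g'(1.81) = 20.10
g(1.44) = 4.25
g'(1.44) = 16.40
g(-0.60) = -8.40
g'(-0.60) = -4.00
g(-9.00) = 378.00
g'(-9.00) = -88.00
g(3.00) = 42.00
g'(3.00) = 32.00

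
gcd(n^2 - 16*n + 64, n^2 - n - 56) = n - 8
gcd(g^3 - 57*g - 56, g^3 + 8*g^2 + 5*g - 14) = g + 7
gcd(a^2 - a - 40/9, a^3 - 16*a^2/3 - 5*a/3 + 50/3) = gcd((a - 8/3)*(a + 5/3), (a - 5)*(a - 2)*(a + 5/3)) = a + 5/3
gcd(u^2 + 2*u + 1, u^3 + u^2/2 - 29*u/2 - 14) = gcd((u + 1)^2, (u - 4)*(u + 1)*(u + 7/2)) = u + 1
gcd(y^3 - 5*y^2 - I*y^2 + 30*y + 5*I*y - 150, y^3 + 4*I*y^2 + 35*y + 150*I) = y^2 - I*y + 30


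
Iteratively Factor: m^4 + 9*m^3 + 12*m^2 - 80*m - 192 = (m + 4)*(m^3 + 5*m^2 - 8*m - 48) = (m - 3)*(m + 4)*(m^2 + 8*m + 16) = (m - 3)*(m + 4)^2*(m + 4)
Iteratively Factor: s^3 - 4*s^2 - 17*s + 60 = (s + 4)*(s^2 - 8*s + 15) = (s - 3)*(s + 4)*(s - 5)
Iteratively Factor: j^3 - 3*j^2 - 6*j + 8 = (j + 2)*(j^2 - 5*j + 4) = (j - 1)*(j + 2)*(j - 4)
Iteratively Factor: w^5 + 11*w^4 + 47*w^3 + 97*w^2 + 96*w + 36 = (w + 2)*(w^4 + 9*w^3 + 29*w^2 + 39*w + 18) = (w + 2)^2*(w^3 + 7*w^2 + 15*w + 9) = (w + 2)^2*(w + 3)*(w^2 + 4*w + 3) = (w + 2)^2*(w + 3)^2*(w + 1)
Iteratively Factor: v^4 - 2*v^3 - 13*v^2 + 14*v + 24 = (v - 4)*(v^3 + 2*v^2 - 5*v - 6) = (v - 4)*(v + 1)*(v^2 + v - 6) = (v - 4)*(v + 1)*(v + 3)*(v - 2)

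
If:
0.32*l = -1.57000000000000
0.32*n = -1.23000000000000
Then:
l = -4.91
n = -3.84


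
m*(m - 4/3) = m^2 - 4*m/3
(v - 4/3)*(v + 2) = v^2 + 2*v/3 - 8/3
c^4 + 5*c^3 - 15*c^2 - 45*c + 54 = (c - 3)*(c - 1)*(c + 3)*(c + 6)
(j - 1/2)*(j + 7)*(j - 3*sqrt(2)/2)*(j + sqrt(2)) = j^4 - sqrt(2)*j^3/2 + 13*j^3/2 - 13*j^2/2 - 13*sqrt(2)*j^2/4 - 39*j/2 + 7*sqrt(2)*j/4 + 21/2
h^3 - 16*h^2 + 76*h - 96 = (h - 8)*(h - 6)*(h - 2)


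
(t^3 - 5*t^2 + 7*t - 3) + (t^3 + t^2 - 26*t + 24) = 2*t^3 - 4*t^2 - 19*t + 21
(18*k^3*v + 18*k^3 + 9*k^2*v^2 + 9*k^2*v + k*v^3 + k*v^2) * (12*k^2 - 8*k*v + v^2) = 216*k^5*v + 216*k^5 - 36*k^4*v^2 - 36*k^4*v - 42*k^3*v^3 - 42*k^3*v^2 + k^2*v^4 + k^2*v^3 + k*v^5 + k*v^4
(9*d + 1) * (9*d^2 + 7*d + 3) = 81*d^3 + 72*d^2 + 34*d + 3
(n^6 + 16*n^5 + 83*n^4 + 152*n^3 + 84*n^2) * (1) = n^6 + 16*n^5 + 83*n^4 + 152*n^3 + 84*n^2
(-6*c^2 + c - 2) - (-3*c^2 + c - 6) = 4 - 3*c^2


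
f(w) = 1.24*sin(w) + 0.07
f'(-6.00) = 1.19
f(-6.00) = 0.42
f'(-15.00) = -0.94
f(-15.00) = -0.74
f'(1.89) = -0.39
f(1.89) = 1.25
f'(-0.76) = 0.90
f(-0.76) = -0.78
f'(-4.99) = 0.34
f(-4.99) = 1.26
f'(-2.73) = -1.14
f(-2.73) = -0.43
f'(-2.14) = -0.67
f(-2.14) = -0.97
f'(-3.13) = -1.24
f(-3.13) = 0.06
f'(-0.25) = 1.20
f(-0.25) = -0.24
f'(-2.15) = -0.68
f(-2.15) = -0.97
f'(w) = 1.24*cos(w)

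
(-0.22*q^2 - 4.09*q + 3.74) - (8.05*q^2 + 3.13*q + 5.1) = -8.27*q^2 - 7.22*q - 1.36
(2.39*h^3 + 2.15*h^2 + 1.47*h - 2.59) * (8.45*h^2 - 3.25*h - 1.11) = 20.1955*h^5 + 10.4*h^4 + 2.7811*h^3 - 29.0495*h^2 + 6.7858*h + 2.8749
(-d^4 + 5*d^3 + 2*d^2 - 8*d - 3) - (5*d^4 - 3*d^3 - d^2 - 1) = -6*d^4 + 8*d^3 + 3*d^2 - 8*d - 2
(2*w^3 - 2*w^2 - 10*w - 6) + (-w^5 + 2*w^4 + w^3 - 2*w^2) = -w^5 + 2*w^4 + 3*w^3 - 4*w^2 - 10*w - 6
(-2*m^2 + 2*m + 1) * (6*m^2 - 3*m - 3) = -12*m^4 + 18*m^3 + 6*m^2 - 9*m - 3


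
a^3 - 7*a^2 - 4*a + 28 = (a - 7)*(a - 2)*(a + 2)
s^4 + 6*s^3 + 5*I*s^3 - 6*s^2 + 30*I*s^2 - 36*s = s*(s + 6)*(s + 2*I)*(s + 3*I)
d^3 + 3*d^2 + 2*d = d*(d + 1)*(d + 2)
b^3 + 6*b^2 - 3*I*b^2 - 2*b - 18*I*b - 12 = (b + 6)*(b - 2*I)*(b - I)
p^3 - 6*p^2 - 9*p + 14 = (p - 7)*(p - 1)*(p + 2)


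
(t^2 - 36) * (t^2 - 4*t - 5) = t^4 - 4*t^3 - 41*t^2 + 144*t + 180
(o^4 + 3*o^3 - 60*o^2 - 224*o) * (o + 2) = o^5 + 5*o^4 - 54*o^3 - 344*o^2 - 448*o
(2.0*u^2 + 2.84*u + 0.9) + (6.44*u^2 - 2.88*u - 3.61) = 8.44*u^2 - 0.04*u - 2.71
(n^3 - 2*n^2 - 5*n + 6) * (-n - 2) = -n^4 + 9*n^2 + 4*n - 12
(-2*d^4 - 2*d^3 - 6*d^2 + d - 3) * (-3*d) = 6*d^5 + 6*d^4 + 18*d^3 - 3*d^2 + 9*d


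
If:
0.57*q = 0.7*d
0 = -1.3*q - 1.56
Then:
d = -0.98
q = -1.20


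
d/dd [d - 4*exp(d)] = 1 - 4*exp(d)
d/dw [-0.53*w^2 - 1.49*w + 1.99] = -1.06*w - 1.49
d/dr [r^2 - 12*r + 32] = 2*r - 12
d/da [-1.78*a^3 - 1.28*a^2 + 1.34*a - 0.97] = -5.34*a^2 - 2.56*a + 1.34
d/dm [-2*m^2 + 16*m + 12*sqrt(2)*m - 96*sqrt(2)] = -4*m + 16 + 12*sqrt(2)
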